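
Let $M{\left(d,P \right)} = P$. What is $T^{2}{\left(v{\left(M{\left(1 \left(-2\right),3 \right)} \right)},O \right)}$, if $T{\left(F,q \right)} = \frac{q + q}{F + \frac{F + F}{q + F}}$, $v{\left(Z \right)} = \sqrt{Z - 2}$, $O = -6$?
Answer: $400$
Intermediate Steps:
$v{\left(Z \right)} = \sqrt{-2 + Z}$
$T{\left(F,q \right)} = \frac{2 q}{F + \frac{2 F}{F + q}}$
$T^{2}{\left(v{\left(M{\left(1 \left(-2\right),3 \right)} \right)},O \right)} = \left(2 \left(-6\right) \frac{1}{\sqrt{-2 + 3}} \frac{1}{2 + \sqrt{-2 + 3} - 6} \left(\sqrt{-2 + 3} - 6\right)\right)^{2} = \left(2 \left(-6\right) \frac{1}{\sqrt{1}} \frac{1}{2 + \sqrt{1} - 6} \left(\sqrt{1} - 6\right)\right)^{2} = \left(2 \left(-6\right) 1^{-1} \frac{1}{2 + 1 - 6} \left(1 - 6\right)\right)^{2} = \left(2 \left(-6\right) 1 \frac{1}{-3} \left(-5\right)\right)^{2} = \left(2 \left(-6\right) 1 \left(- \frac{1}{3}\right) \left(-5\right)\right)^{2} = \left(-20\right)^{2} = 400$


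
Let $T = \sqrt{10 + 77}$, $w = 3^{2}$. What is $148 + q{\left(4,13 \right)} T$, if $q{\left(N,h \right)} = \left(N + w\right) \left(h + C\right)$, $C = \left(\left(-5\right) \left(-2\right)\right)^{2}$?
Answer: $148 + 1469 \sqrt{87} \approx 13850.0$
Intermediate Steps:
$w = 9$
$C = 100$ ($C = 10^{2} = 100$)
$T = \sqrt{87} \approx 9.3274$
$q{\left(N,h \right)} = \left(9 + N\right) \left(100 + h\right)$ ($q{\left(N,h \right)} = \left(N + 9\right) \left(h + 100\right) = \left(9 + N\right) \left(100 + h\right)$)
$148 + q{\left(4,13 \right)} T = 148 + \left(900 + 9 \cdot 13 + 100 \cdot 4 + 4 \cdot 13\right) \sqrt{87} = 148 + \left(900 + 117 + 400 + 52\right) \sqrt{87} = 148 + 1469 \sqrt{87}$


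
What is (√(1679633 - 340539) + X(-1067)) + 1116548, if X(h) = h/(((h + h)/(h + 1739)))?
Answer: 1116884 + √1339094 ≈ 1.1180e+6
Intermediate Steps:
X(h) = 1739/2 + h/2 (X(h) = h/(((2*h)/(1739 + h))) = h/((2*h/(1739 + h))) = h*((1739 + h)/(2*h)) = 1739/2 + h/2)
(√(1679633 - 340539) + X(-1067)) + 1116548 = (√(1679633 - 340539) + (1739/2 + (½)*(-1067))) + 1116548 = (√1339094 + (1739/2 - 1067/2)) + 1116548 = (√1339094 + 336) + 1116548 = (336 + √1339094) + 1116548 = 1116884 + √1339094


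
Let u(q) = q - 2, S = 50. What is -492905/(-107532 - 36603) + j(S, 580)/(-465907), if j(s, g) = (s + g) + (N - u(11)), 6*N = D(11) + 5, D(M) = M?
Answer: 45911599528/13430701089 ≈ 3.4184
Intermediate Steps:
N = 8/3 (N = (11 + 5)/6 = (⅙)*16 = 8/3 ≈ 2.6667)
u(q) = -2 + q
j(s, g) = -19/3 + g + s (j(s, g) = (s + g) + (8/3 - (-2 + 11)) = (g + s) + (8/3 - 1*9) = (g + s) + (8/3 - 9) = (g + s) - 19/3 = -19/3 + g + s)
-492905/(-107532 - 36603) + j(S, 580)/(-465907) = -492905/(-107532 - 36603) + (-19/3 + 580 + 50)/(-465907) = -492905/(-144135) + (1871/3)*(-1/465907) = -492905*(-1/144135) - 1871/1397721 = 98581/28827 - 1871/1397721 = 45911599528/13430701089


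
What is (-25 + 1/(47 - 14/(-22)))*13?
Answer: -170157/524 ≈ -324.73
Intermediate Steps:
(-25 + 1/(47 - 14/(-22)))*13 = (-25 + 1/(47 - 14*(-1/22)))*13 = (-25 + 1/(47 + 7/11))*13 = (-25 + 1/(524/11))*13 = (-25 + 11/524)*13 = -13089/524*13 = -170157/524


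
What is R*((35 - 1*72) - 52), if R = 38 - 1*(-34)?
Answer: -6408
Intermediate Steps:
R = 72 (R = 38 + 34 = 72)
R*((35 - 1*72) - 52) = 72*((35 - 1*72) - 52) = 72*((35 - 72) - 52) = 72*(-37 - 52) = 72*(-89) = -6408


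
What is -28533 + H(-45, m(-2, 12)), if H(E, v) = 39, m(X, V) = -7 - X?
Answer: -28494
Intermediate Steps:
-28533 + H(-45, m(-2, 12)) = -28533 + 39 = -28494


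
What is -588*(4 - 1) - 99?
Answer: -1863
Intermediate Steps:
-588*(4 - 1) - 99 = -588*3 - 99 = -147*12 - 99 = -1764 - 99 = -1863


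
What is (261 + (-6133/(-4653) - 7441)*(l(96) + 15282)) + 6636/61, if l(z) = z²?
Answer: -5747837685311/31537 ≈ -1.8226e+8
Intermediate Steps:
(261 + (-6133/(-4653) - 7441)*(l(96) + 15282)) + 6636/61 = (261 + (-6133/(-4653) - 7441)*(96² + 15282)) + 6636/61 = (261 + (-6133*(-1/4653) - 7441)*(9216 + 15282)) + 6636*(1/61) = (261 + (6133/4653 - 7441)*24498) + 6636/61 = (261 - 34616840/4653*24498) + 6636/61 = (261 - 94227038480/517) + 6636/61 = -94226903543/517 + 6636/61 = -5747837685311/31537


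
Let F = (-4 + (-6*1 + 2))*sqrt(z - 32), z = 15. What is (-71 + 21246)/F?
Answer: 21175*I*sqrt(17)/136 ≈ 641.96*I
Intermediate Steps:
F = -8*I*sqrt(17) (F = (-4 + (-6*1 + 2))*sqrt(15 - 32) = (-4 + (-6 + 2))*sqrt(-17) = (-4 - 4)*(I*sqrt(17)) = -8*I*sqrt(17) ≈ -32.985*I)
(-71 + 21246)/F = (-71 + 21246)/((-8*I*sqrt(17))) = 21175*(I*sqrt(17)/136) = 21175*I*sqrt(17)/136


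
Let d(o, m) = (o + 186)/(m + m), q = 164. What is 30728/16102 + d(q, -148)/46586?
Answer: 105929192067/55509455128 ≈ 1.9083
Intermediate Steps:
d(o, m) = (186 + o)/(2*m) (d(o, m) = (186 + o)/((2*m)) = (186 + o)*(1/(2*m)) = (186 + o)/(2*m))
30728/16102 + d(q, -148)/46586 = 30728/16102 + ((½)*(186 + 164)/(-148))/46586 = 30728*(1/16102) + ((½)*(-1/148)*350)*(1/46586) = 15364/8051 - 175/148*1/46586 = 15364/8051 - 175/6894728 = 105929192067/55509455128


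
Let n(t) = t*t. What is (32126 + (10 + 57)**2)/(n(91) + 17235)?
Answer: 36615/25516 ≈ 1.4350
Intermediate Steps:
n(t) = t**2
(32126 + (10 + 57)**2)/(n(91) + 17235) = (32126 + (10 + 57)**2)/(91**2 + 17235) = (32126 + 67**2)/(8281 + 17235) = (32126 + 4489)/25516 = 36615*(1/25516) = 36615/25516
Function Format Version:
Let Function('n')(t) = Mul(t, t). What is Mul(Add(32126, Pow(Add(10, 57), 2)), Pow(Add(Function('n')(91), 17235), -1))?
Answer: Rational(36615, 25516) ≈ 1.4350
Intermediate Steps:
Function('n')(t) = Pow(t, 2)
Mul(Add(32126, Pow(Add(10, 57), 2)), Pow(Add(Function('n')(91), 17235), -1)) = Mul(Add(32126, Pow(Add(10, 57), 2)), Pow(Add(Pow(91, 2), 17235), -1)) = Mul(Add(32126, Pow(67, 2)), Pow(Add(8281, 17235), -1)) = Mul(Add(32126, 4489), Pow(25516, -1)) = Mul(36615, Rational(1, 25516)) = Rational(36615, 25516)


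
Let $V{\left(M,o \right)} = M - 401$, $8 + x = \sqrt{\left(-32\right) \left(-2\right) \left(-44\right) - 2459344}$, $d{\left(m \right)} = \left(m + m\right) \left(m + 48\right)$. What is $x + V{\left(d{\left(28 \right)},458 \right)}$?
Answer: $3847 + 4 i \sqrt{153885} \approx 3847.0 + 1569.1 i$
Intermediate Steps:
$d{\left(m \right)} = 2 m \left(48 + m\right)$
$x = -8 + 4 i \sqrt{153885}$ ($x = -8 + \sqrt{\left(-32\right) \left(-2\right) \left(-44\right) - 2459344} = -8 + \sqrt{64 \left(-44\right) - 2459344} = -8 + \sqrt{-2816 - 2459344} = -8 + \sqrt{-2462160} = -8 + 4 i \sqrt{153885} \approx -8.0 + 1569.1 i$)
$V{\left(M,o \right)} = -401 + M$
$x + V{\left(d{\left(28 \right)},458 \right)} = \left(-8 + 4 i \sqrt{153885}\right) - \left(401 - 56 \left(48 + 28\right)\right) = \left(-8 + 4 i \sqrt{153885}\right) - \left(401 - 4256\right) = \left(-8 + 4 i \sqrt{153885}\right) + \left(-401 + 4256\right) = \left(-8 + 4 i \sqrt{153885}\right) + 3855 = 3847 + 4 i \sqrt{153885}$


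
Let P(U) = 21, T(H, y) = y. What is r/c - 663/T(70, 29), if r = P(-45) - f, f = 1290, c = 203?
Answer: -5910/203 ≈ -29.113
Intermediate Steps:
r = -1269 (r = 21 - 1*1290 = 21 - 1290 = -1269)
r/c - 663/T(70, 29) = -1269/203 - 663/29 = -5910/203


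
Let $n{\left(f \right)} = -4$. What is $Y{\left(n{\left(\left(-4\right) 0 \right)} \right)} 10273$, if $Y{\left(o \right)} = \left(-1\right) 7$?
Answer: $-71911$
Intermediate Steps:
$Y{\left(o \right)} = -7$
$Y{\left(n{\left(\left(-4\right) 0 \right)} \right)} 10273 = \left(-7\right) 10273 = -71911$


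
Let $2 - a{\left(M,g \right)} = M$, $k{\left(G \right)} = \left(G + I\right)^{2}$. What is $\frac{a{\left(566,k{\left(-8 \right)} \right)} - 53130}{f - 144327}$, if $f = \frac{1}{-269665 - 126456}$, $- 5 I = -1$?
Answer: $\frac{10634660487}{28585477784} \approx 0.37203$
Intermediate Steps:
$I = \frac{1}{5}$ ($I = \left(- \frac{1}{5}\right) \left(-1\right) = \frac{1}{5} \approx 0.2$)
$k{\left(G \right)} = \left(\frac{1}{5} + G\right)^{2}$ ($k{\left(G \right)} = \left(G + \frac{1}{5}\right)^{2} = \left(\frac{1}{5} + G\right)^{2}$)
$a{\left(M,g \right)} = 2 - M$
$f = - \frac{1}{396121}$ ($f = \frac{1}{-396121} = - \frac{1}{396121} \approx -2.5245 \cdot 10^{-6}$)
$\frac{a{\left(566,k{\left(-8 \right)} \right)} - 53130}{f - 144327} = \frac{\left(2 - 566\right) - 53130}{- \frac{1}{396121} - 144327} = \frac{\left(2 - 566\right) - 53130}{- \frac{57170955568}{396121}} = \left(-564 - 53130\right) \left(- \frac{396121}{57170955568}\right) = \left(-53694\right) \left(- \frac{396121}{57170955568}\right) = \frac{10634660487}{28585477784}$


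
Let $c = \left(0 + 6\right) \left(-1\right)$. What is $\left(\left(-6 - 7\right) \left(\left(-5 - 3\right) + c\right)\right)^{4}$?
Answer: $1097199376$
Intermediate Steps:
$c = -6$ ($c = 6 \left(-1\right) = -6$)
$\left(\left(-6 - 7\right) \left(\left(-5 - 3\right) + c\right)\right)^{4} = \left(\left(-6 - 7\right) \left(\left(-5 - 3\right) - 6\right)\right)^{4} = \left(- 13 \left(\left(-5 - 3\right) - 6\right)\right)^{4} = \left(- 13 \left(-8 - 6\right)\right)^{4} = \left(\left(-13\right) \left(-14\right)\right)^{4} = 182^{4} = 1097199376$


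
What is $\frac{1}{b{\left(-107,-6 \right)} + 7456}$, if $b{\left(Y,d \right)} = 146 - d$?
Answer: $\frac{1}{7608} \approx 0.00013144$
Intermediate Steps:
$\frac{1}{b{\left(-107,-6 \right)} + 7456} = \frac{1}{\left(146 - -6\right) + 7456} = \frac{1}{\left(146 + 6\right) + 7456} = \frac{1}{152 + 7456} = \frac{1}{7608}$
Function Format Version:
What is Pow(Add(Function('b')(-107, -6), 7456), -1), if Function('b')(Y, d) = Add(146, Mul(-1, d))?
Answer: Rational(1, 7608) ≈ 0.00013144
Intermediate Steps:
Pow(Add(Function('b')(-107, -6), 7456), -1) = Pow(Add(Add(146, Mul(-1, -6)), 7456), -1) = Pow(Add(Add(146, 6), 7456), -1) = Pow(Add(152, 7456), -1) = Pow(7608, -1) = Rational(1, 7608)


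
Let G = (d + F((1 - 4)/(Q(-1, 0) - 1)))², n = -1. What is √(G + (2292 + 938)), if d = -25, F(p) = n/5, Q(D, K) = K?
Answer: √96626/5 ≈ 62.169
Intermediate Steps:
F(p) = -⅕ (F(p) = -1/5 = -1*⅕ = -⅕)
G = 15876/25 (G = (-25 - ⅕)² = (-126/5)² = 15876/25 ≈ 635.04)
√(G + (2292 + 938)) = √(15876/25 + (2292 + 938)) = √(15876/25 + 3230) = √(96626/25) = √96626/5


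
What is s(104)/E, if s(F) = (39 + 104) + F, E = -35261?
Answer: -247/35261 ≈ -0.0070049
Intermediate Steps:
s(F) = 143 + F
s(104)/E = (143 + 104)/(-35261) = 247*(-1/35261) = -247/35261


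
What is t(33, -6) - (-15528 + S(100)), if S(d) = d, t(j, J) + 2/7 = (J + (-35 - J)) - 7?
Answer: 107700/7 ≈ 15386.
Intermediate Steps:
t(j, J) = -296/7 (t(j, J) = -2/7 + ((J + (-35 - J)) - 7) = -2/7 + (-35 - 7) = -2/7 - 42 = -296/7)
t(33, -6) - (-15528 + S(100)) = -296/7 - (-15528 + 100) = -296/7 - 1*(-15428) = -296/7 + 15428 = 107700/7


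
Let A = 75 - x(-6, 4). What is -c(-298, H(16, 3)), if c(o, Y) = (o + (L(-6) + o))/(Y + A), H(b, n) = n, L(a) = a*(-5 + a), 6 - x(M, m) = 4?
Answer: 265/38 ≈ 6.9737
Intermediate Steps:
x(M, m) = 2 (x(M, m) = 6 - 1*4 = 6 - 4 = 2)
A = 73 (A = 75 - 1*2 = 75 - 2 = 73)
c(o, Y) = (66 + 2*o)/(73 + Y) (c(o, Y) = (o + (-6*(-5 - 6) + o))/(Y + 73) = (o + (-6*(-11) + o))/(73 + Y) = (o + (66 + o))/(73 + Y) = (66 + 2*o)/(73 + Y))
-c(-298, H(16, 3)) = -2*(33 - 298)/(73 + 3) = -2*(-265)/76 = -1*(-265/38) = 265/38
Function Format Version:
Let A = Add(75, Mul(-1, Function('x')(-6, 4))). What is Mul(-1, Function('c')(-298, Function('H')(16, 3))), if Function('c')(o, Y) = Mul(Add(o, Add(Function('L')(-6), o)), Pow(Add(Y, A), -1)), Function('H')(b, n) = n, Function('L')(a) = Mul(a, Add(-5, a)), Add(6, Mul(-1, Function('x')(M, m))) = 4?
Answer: Rational(265, 38) ≈ 6.9737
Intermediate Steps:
Function('x')(M, m) = 2 (Function('x')(M, m) = Add(6, Mul(-1, 4)) = Add(6, -4) = 2)
A = 73 (A = Add(75, Mul(-1, 2)) = Add(75, -2) = 73)
Function('c')(o, Y) = Mul(Pow(Add(73, Y), -1), Add(66, Mul(2, o))) (Function('c')(o, Y) = Mul(Add(o, Add(Mul(-6, Add(-5, -6)), o)), Pow(Add(Y, 73), -1)) = Mul(Add(o, Add(Mul(-6, -11), o)), Pow(Add(73, Y), -1)) = Mul(Add(o, Add(66, o)), Pow(Add(73, Y), -1)) = Mul(Add(66, Mul(2, o)), Pow(Add(73, Y), -1)) = Mul(Pow(Add(73, Y), -1), Add(66, Mul(2, o))))
Mul(-1, Function('c')(-298, Function('H')(16, 3))) = Mul(-1, Mul(2, Pow(Add(73, 3), -1), Add(33, -298))) = Mul(-1, Mul(2, Pow(76, -1), -265)) = Mul(-1, Mul(2, Rational(1, 76), -265)) = Mul(-1, Rational(-265, 38)) = Rational(265, 38)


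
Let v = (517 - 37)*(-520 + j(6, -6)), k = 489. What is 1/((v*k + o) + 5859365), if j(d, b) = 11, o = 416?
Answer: -1/113612699 ≈ -8.8018e-9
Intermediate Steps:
v = -244320 (v = (517 - 37)*(-520 + 11) = 480*(-509) = -244320)
1/((v*k + o) + 5859365) = 1/((-244320*489 + 416) + 5859365) = 1/((-119472480 + 416) + 5859365) = 1/(-119472064 + 5859365) = 1/(-113612699) = -1/113612699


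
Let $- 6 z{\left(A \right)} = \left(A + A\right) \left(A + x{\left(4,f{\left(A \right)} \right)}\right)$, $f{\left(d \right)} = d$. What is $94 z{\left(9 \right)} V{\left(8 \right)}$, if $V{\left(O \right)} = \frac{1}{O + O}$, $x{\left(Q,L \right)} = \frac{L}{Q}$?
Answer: $- \frac{6345}{32} \approx -198.28$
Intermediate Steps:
$V{\left(O \right)} = \frac{1}{2 O}$
$z{\left(A \right)} = - \frac{5 A^{2}}{12}$ ($z{\left(A \right)} = - \frac{\left(A + A\right) \left(A + \frac{A}{4}\right)}{6} = - \frac{2 A \left(A + A \frac{1}{4}\right)}{6} = - \frac{2 A \left(A + \frac{A}{4}\right)}{6} = - \frac{2 A \frac{5 A}{4}}{6} = - \frac{\frac{5}{2} A^{2}}{6} = - \frac{5 A^{2}}{12}$)
$94 z{\left(9 \right)} V{\left(8 \right)} = 94 \left(- \frac{5 \cdot 9^{2}}{12}\right) \frac{1}{2 \cdot 8} = 94 \left(\left(- \frac{5}{12}\right) 81\right) \frac{1}{2} \cdot \frac{1}{8} = 94 \left(- \frac{135}{4}\right) \frac{1}{16} = \left(- \frac{6345}{2}\right) \frac{1}{16} = - \frac{6345}{32}$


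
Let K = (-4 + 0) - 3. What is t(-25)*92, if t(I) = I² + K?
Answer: 56856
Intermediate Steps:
K = -7 (K = -4 - 3 = -7)
t(I) = -7 + I² (t(I) = I² - 7 = -7 + I²)
t(-25)*92 = (-7 + (-25)²)*92 = (-7 + 625)*92 = 618*92 = 56856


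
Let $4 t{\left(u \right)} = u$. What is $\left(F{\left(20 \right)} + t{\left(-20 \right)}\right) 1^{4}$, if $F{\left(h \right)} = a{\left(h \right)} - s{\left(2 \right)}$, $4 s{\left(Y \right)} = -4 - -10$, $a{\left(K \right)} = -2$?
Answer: $- \frac{17}{2} \approx -8.5$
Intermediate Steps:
$s{\left(Y \right)} = \frac{3}{2}$ ($s{\left(Y \right)} = \frac{-4 - -10}{4} = \frac{-4 + 10}{4} = \frac{1}{4} \cdot 6 = \frac{3}{2}$)
$F{\left(h \right)} = - \frac{7}{2}$ ($F{\left(h \right)} = -2 - \frac{3}{2} = - \frac{7}{2}$)
$t{\left(u \right)} = \frac{u}{4}$
$\left(F{\left(20 \right)} + t{\left(-20 \right)}\right) 1^{4} = \left(- \frac{7}{2} + \frac{1}{4} \left(-20\right)\right) 1^{4} = \left(- \frac{7}{2} - 5\right) 1 = \left(- \frac{17}{2}\right) 1 = - \frac{17}{2}$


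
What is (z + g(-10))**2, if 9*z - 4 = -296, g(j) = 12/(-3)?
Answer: 107584/81 ≈ 1328.2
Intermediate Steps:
g(j) = -4 (g(j) = 12*(-1/3) = -4)
z = -292/9 (z = 4/9 + (1/9)*(-296) = 4/9 - 296/9 = -292/9 ≈ -32.444)
(z + g(-10))**2 = (-292/9 - 4)**2 = (-328/9)**2 = 107584/81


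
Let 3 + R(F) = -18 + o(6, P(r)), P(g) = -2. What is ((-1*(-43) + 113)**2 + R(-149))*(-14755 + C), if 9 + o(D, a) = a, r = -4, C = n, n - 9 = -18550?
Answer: -809225984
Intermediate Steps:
n = -18541 (n = 9 - 18550 = -18541)
C = -18541
o(D, a) = -9 + a
R(F) = -32 (R(F) = -3 + (-18 + (-9 - 2)) = -3 + (-18 - 11) = -3 - 29 = -32)
((-1*(-43) + 113)**2 + R(-149))*(-14755 + C) = ((-1*(-43) + 113)**2 - 32)*(-14755 - 18541) = ((43 + 113)**2 - 32)*(-33296) = (156**2 - 32)*(-33296) = (24336 - 32)*(-33296) = 24304*(-33296) = -809225984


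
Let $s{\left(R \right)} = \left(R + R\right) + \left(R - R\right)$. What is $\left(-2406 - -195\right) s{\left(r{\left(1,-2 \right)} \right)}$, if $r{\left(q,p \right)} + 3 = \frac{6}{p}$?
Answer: $26532$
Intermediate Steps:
$r{\left(q,p \right)} = -3 + \frac{6}{p}$
$s{\left(R \right)} = 2 R$ ($s{\left(R \right)} = 2 R + 0 = 2 R$)
$\left(-2406 - -195\right) s{\left(r{\left(1,-2 \right)} \right)} = \left(-2406 - -195\right) 2 \left(-3 + \frac{6}{-2}\right) = \left(-2406 + 195\right) 2 \left(-3 + 6 \left(- \frac{1}{2}\right)\right) = - 2211 \cdot 2 \left(-3 - 3\right) = - 2211 \cdot 2 \left(-6\right) = \left(-2211\right) \left(-12\right) = 26532$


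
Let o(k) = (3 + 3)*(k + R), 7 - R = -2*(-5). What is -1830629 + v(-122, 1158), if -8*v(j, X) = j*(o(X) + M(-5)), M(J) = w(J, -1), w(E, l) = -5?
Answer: -6900091/4 ≈ -1.7250e+6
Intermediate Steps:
M(J) = -5
R = -3 (R = 7 - (-2)*(-5) = 7 - 1*10 = 7 - 10 = -3)
o(k) = -18 + 6*k (o(k) = (3 + 3)*(k - 3) = 6*(-3 + k) = -18 + 6*k)
v(j, X) = -j*(-23 + 6*X)/8 (v(j, X) = -j*((-18 + 6*X) - 5)/8 = -j*(-23 + 6*X)/8)
-1830629 + v(-122, 1158) = -1830629 + (⅛)*(-122)*(23 - 6*1158) = -1830629 + (⅛)*(-122)*(23 - 6948) = -1830629 + (⅛)*(-122)*(-6925) = -1830629 + 422425/4 = -6900091/4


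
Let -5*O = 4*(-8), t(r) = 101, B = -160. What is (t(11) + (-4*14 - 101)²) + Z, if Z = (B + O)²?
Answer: 1208574/25 ≈ 48343.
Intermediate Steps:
O = 32/5 (O = -4*(-8)/5 = -⅕*(-32) = 32/5 ≈ 6.4000)
Z = 589824/25 (Z = (-160 + 32/5)² = (-768/5)² = 589824/25 ≈ 23593.)
(t(11) + (-4*14 - 101)²) + Z = (101 + (-4*14 - 101)²) + 589824/25 = (101 + (-56 - 101)²) + 589824/25 = (101 + (-157)²) + 589824/25 = (101 + 24649) + 589824/25 = 24750 + 589824/25 = 1208574/25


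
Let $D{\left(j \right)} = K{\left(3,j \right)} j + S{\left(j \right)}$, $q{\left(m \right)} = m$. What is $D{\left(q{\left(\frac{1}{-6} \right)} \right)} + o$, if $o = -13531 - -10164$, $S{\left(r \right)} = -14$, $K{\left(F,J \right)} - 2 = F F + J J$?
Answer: $- \frac{730693}{216} \approx -3382.8$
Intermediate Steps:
$K{\left(F,J \right)} = 2 + F^{2} + J^{2}$ ($K{\left(F,J \right)} = 2 + \left(F F + J J\right) = 2 + \left(F^{2} + J^{2}\right) = 2 + F^{2} + J^{2}$)
$o = -3367$ ($o = -13531 + 10164 = -3367$)
$D{\left(j \right)} = -14 + j \left(11 + j^{2}\right)$ ($D{\left(j \right)} = \left(2 + 3^{2} + j^{2}\right) j - 14 = \left(2 + 9 + j^{2}\right) j - 14 = \left(11 + j^{2}\right) j - 14 = j \left(11 + j^{2}\right) - 14 = -14 + j \left(11 + j^{2}\right)$)
$D{\left(q{\left(\frac{1}{-6} \right)} \right)} + o = \left(-14 + \frac{11 + \left(\frac{1}{-6}\right)^{2}}{-6}\right) - 3367 = \left(-14 - \frac{11 + \left(- \frac{1}{6}\right)^{2}}{6}\right) - 3367 = \left(-14 - \frac{11 + \frac{1}{36}}{6}\right) - 3367 = \left(-14 - \frac{397}{216}\right) - 3367 = - \frac{3421}{216} - 3367 = - \frac{730693}{216}$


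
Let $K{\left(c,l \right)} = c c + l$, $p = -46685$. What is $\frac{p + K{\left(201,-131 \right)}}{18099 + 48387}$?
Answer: $- \frac{6415}{66486} \approx -0.096486$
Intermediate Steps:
$K{\left(c,l \right)} = l + c^{2}$ ($K{\left(c,l \right)} = c^{2} + l = l + c^{2}$)
$\frac{p + K{\left(201,-131 \right)}}{18099 + 48387} = \frac{-46685 - \left(131 - 201^{2}\right)}{18099 + 48387} = \frac{-46685 + \left(-131 + 40401\right)}{66486} = \left(-46685 + 40270\right) \frac{1}{66486} = \left(-6415\right) \frac{1}{66486} = - \frac{6415}{66486}$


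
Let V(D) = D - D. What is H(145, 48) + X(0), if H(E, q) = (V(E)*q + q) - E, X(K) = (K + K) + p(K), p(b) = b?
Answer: -97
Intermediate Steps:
V(D) = 0
X(K) = 3*K (X(K) = (K + K) + K = 2*K + K = 3*K)
H(E, q) = q - E (H(E, q) = (0*q + q) - E = (0 + q) - E = q - E)
H(145, 48) + X(0) = (48 - 1*145) + 3*0 = (48 - 145) + 0 = -97 + 0 = -97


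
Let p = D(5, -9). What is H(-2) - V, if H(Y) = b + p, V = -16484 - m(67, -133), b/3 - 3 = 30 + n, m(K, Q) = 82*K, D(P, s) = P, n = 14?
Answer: 22124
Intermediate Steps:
p = 5
b = 141 (b = 9 + 3*(30 + 14) = 9 + 3*44 = 9 + 132 = 141)
V = -21978 (V = -16484 - 82*67 = -16484 - 1*5494 = -16484 - 5494 = -21978)
H(Y) = 146 (H(Y) = 141 + 5 = 146)
H(-2) - V = 146 - 1*(-21978) = 146 + 21978 = 22124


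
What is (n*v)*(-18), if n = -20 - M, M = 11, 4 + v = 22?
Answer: 10044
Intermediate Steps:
v = 18 (v = -4 + 22 = 18)
n = -31 (n = -20 - 1*11 = -20 - 11 = -31)
(n*v)*(-18) = -31*18*(-18) = -558*(-18) = 10044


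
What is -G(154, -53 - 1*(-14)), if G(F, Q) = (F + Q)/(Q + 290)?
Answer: -115/251 ≈ -0.45817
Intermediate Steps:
G(F, Q) = (F + Q)/(290 + Q)
-G(154, -53 - 1*(-14)) = -(154 + (-53 - 1*(-14)))/(290 + (-53 - 1*(-14))) = -(154 + (-53 + 14))/(290 + (-53 + 14)) = -(154 - 39)/(290 - 39) = -115/251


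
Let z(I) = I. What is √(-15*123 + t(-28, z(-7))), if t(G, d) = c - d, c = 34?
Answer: 2*I*√451 ≈ 42.474*I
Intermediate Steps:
t(G, d) = 34 - d
√(-15*123 + t(-28, z(-7))) = √(-15*123 + (34 - 1*(-7))) = √(-1845 + (34 + 7)) = √(-1845 + 41) = √(-1804) = 2*I*√451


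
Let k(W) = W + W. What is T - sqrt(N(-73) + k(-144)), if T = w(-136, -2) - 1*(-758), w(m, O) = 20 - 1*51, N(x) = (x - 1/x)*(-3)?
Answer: 727 - 12*I*sqrt(2555)/73 ≈ 727.0 - 8.3091*I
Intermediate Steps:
N(x) = -3*x + 3/x
k(W) = 2*W
w(m, O) = -31 (w(m, O) = 20 - 51 = -31)
T = 727 (T = -31 - 1*(-758) = -31 + 758 = 727)
T - sqrt(N(-73) + k(-144)) = 727 - sqrt((-3*(-73) + 3/(-73)) + 2*(-144)) = 727 - sqrt((219 + 3*(-1/73)) - 288) = 727 - sqrt((219 - 3/73) - 288) = 727 - sqrt(15984/73 - 288) = 727 - sqrt(-5040/73) = 727 - 12*I*sqrt(2555)/73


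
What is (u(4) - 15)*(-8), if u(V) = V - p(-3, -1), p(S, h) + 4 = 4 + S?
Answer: 64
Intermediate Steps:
p(S, h) = S (p(S, h) = -4 + (4 + S) = S)
u(V) = 3 + V (u(V) = V - 1*(-3) = V + 3 = 3 + V)
(u(4) - 15)*(-8) = ((3 + 4) - 15)*(-8) = (7 - 15)*(-8) = -8*(-8) = 64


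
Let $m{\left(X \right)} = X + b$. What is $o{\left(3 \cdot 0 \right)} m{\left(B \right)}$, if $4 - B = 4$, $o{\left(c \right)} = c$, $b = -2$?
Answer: $0$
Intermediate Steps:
$B = 0$ ($B = 4 - 4 = 0$)
$m{\left(X \right)} = -2 + X$ ($m{\left(X \right)} = X - 2 = -2 + X$)
$o{\left(3 \cdot 0 \right)} m{\left(B \right)} = 3 \cdot 0 \left(-2 + 0\right) = 0 \left(-2\right) = 0$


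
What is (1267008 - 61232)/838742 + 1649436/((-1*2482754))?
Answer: 402548484398/520597513867 ≈ 0.77324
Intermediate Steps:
(1267008 - 61232)/838742 + 1649436/((-1*2482754)) = 1205776*(1/838742) + 1649436/(-2482754) = 602888/419371 + 1649436*(-1/2482754) = 602888/419371 - 824718/1241377 = 402548484398/520597513867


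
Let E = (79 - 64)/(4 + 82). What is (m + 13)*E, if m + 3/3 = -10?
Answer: 15/43 ≈ 0.34884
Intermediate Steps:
m = -11 (m = -1 - 10 = -11)
E = 15/86 ≈ 0.17442
(m + 13)*E = (-11 + 13)*(15/86) = 2*(15/86) = 15/43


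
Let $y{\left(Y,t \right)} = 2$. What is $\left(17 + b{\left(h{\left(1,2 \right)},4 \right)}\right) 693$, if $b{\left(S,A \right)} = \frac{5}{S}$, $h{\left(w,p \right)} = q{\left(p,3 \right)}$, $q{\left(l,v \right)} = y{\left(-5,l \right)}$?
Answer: $\frac{27027}{2} \approx 13514.0$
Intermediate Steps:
$q{\left(l,v \right)} = 2$
$h{\left(w,p \right)} = 2$
$\left(17 + b{\left(h{\left(1,2 \right)},4 \right)}\right) 693 = \left(17 + \frac{5}{2}\right) 693 = \frac{39}{2} \cdot 693 = \frac{27027}{2}$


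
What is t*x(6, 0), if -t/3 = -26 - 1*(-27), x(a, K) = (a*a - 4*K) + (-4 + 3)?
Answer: -105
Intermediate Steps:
x(a, K) = -1 + a**2 - 4*K (x(a, K) = (a**2 - 4*K) - 1 = -1 + a**2 - 4*K)
t = -3 (t = -3*(-26 - 1*(-27)) = -3*(-26 + 27) = -3*1 = -3)
t*x(6, 0) = -3*(-1 + 6**2 - 4*0) = -3*(-1 + 36 + 0) = -3*35 = -105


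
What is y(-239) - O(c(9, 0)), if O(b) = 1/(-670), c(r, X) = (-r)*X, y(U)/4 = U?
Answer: -640519/670 ≈ -956.00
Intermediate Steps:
y(U) = 4*U
c(r, X) = -X*r
O(b) = -1/670
y(-239) - O(c(9, 0)) = 4*(-239) - 1*(-1/670) = -956 + 1/670 = -640519/670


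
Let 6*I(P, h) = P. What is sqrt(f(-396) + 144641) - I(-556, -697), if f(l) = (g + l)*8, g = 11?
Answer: 278/3 + 21*sqrt(321) ≈ 468.91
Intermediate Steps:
I(P, h) = P/6
f(l) = 88 + 8*l (f(l) = (11 + l)*8 = 88 + 8*l)
sqrt(f(-396) + 144641) - I(-556, -697) = sqrt((88 + 8*(-396)) + 144641) - (-556)/6 = sqrt((88 - 3168) + 144641) - 1*(-278/3) = sqrt(-3080 + 144641) + 278/3 = sqrt(141561) + 278/3 = 21*sqrt(321) + 278/3 = 278/3 + 21*sqrt(321)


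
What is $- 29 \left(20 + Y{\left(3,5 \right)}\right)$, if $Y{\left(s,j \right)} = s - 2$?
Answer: $-609$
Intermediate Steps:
$Y{\left(s,j \right)} = -2 + s$ ($Y{\left(s,j \right)} = s - 2 = -2 + s$)
$- 29 \left(20 + Y{\left(3,5 \right)}\right) = - 29 \left(20 + \left(-2 + 3\right)\right) = - 29 \left(20 + 1\right) = \left(-29\right) 21 = -609$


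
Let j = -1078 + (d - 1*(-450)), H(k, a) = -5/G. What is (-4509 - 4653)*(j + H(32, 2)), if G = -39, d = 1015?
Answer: -46109292/13 ≈ -3.5469e+6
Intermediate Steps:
H(k, a) = 5/39 (H(k, a) = -5/(-39) = -5*(-1/39) = 5/39)
j = 387 (j = -1078 + (1015 - 1*(-450)) = -1078 + (1015 + 450) = -1078 + 1465 = 387)
(-4509 - 4653)*(j + H(32, 2)) = (-4509 - 4653)*(387 + 5/39) = -9162*15098/39 = -46109292/13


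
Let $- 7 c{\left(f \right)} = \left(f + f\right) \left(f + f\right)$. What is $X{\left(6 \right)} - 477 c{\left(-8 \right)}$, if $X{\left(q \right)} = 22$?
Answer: $\frac{122266}{7} \approx 17467.0$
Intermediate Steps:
$c{\left(f \right)} = - \frac{4 f^{2}}{7}$ ($c{\left(f \right)} = - \frac{\left(f + f\right) \left(f + f\right)}{7} = - \frac{2 f 2 f}{7} = - \frac{4 f^{2}}{7}$)
$X{\left(6 \right)} - 477 c{\left(-8 \right)} = 22 - 477 \left(- \frac{4 \left(-8\right)^{2}}{7}\right) = 22 - 477 \left(\left(- \frac{4}{7}\right) 64\right) = 22 - - \frac{122112}{7} = 22 + \frac{122112}{7} = \frac{122266}{7}$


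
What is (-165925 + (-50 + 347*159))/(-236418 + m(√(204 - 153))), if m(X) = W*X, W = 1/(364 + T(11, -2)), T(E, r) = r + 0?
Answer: 1144258177918128/2441501325851935 + 13370108*√51/2441501325851935 ≈ 0.46867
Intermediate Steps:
T(E, r) = r
W = 1/362 (W = 1/(364 - 2) = 1/362 ≈ 0.0027624)
m(X) = X/362
(-165925 + (-50 + 347*159))/(-236418 + m(√(204 - 153))) = (-165925 + (-50 + 347*159))/(-236418 + √(204 - 153)/362) = (-165925 + (-50 + 55173))/(-236418 + √51/362) = (-165925 + 55123)/(-236418 + √51/362) = -110802/(-236418 + √51/362)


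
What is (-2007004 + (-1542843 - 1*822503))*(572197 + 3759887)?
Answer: -18941387477400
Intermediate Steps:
(-2007004 + (-1542843 - 1*822503))*(572197 + 3759887) = (-2007004 + (-1542843 - 822503))*4332084 = (-2007004 - 2365346)*4332084 = -4372350*4332084 = -18941387477400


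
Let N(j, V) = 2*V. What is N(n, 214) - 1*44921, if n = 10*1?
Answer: -44493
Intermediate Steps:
n = 10
N(n, 214) - 1*44921 = 2*214 - 1*44921 = 428 - 44921 = -44493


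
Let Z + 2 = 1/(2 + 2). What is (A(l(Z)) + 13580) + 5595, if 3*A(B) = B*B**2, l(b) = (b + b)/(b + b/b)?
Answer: 1555919/81 ≈ 19209.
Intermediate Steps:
Z = -7/4 (Z = -2 + 1/(2 + 2) = -2 + 1/4 = -7/4 ≈ -1.7500)
l(b) = 2*b/(1 + b) (l(b) = (2*b)/(b + 1) = (2*b)/(1 + b) = 2*b/(1 + b))
A(B) = B**3/3 (A(B) = (B*B**2)/3 = B**3/3)
(A(l(Z)) + 13580) + 5595 = ((2*(-7/4)/(1 - 7/4))**3/3 + 13580) + 5595 = ((2*(-7/4)/(-3/4))**3/3 + 13580) + 5595 = ((2*(-7/4)*(-4/3))**3/3 + 13580) + 5595 = ((14/3)**3/3 + 13580) + 5595 = ((1/3)*(2744/27) + 13580) + 5595 = (2744/81 + 13580) + 5595 = 1102724/81 + 5595 = 1555919/81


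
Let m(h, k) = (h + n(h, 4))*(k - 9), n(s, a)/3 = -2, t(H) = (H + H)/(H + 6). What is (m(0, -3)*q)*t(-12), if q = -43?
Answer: -12384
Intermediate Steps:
t(H) = 2*H/(6 + H) (t(H) = (2*H)/(6 + H) = 2*H/(6 + H))
n(s, a) = -6 (n(s, a) = 3*(-2) = -6)
m(h, k) = (-9 + k)*(-6 + h) (m(h, k) = (h - 6)*(k - 9) = (-6 + h)*(-9 + k) = (-9 + k)*(-6 + h))
(m(0, -3)*q)*t(-12) = ((54 - 9*0 - 6*(-3) + 0*(-3))*(-43))*(2*(-12)/(6 - 12)) = ((54 + 0 + 18 + 0)*(-43))*(2*(-12)/(-6)) = (72*(-43))*(2*(-12)*(-1/6)) = -3096*4 = -12384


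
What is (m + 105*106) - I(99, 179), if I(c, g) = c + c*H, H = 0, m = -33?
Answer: 10998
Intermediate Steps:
I(c, g) = c (I(c, g) = c + c*0 = c + 0 = c)
(m + 105*106) - I(99, 179) = (-33 + 105*106) - 1*99 = (-33 + 11130) - 99 = 11097 - 99 = 10998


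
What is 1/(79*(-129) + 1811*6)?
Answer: 1/675 ≈ 0.0014815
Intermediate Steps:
1/(79*(-129) + 1811*6) = 1/(-10191 + 10866) = 1/675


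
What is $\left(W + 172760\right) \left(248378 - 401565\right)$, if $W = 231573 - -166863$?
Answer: $-87499801652$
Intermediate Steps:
$W = 398436$ ($W = 231573 + 166863 = 398436$)
$\left(W + 172760\right) \left(248378 - 401565\right) = \left(398436 + 172760\right) \left(248378 - 401565\right) = 571196 \left(-153187\right) = -87499801652$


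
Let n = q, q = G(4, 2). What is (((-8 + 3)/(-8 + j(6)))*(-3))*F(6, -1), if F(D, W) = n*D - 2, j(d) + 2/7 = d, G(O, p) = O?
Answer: -1155/8 ≈ -144.38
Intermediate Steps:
q = 4
j(d) = -2/7 + d
n = 4
F(D, W) = -2 + 4*D (F(D, W) = 4*D - 2 = -2 + 4*D)
(((-8 + 3)/(-8 + j(6)))*(-3))*F(6, -1) = (((-8 + 3)/(-8 + (-2/7 + 6)))*(-3))*(-2 + 4*6) = (-5/(-8 + 40/7)*(-3))*(-2 + 24) = (-5/(-16/7)*(-3))*22 = (-5*(-7/16)*(-3))*22 = ((35/16)*(-3))*22 = -105/16*22 = -1155/8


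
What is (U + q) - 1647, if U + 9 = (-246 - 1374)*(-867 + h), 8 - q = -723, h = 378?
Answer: 791255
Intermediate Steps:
q = 731 (q = 8 - 1*(-723) = 8 + 723 = 731)
U = 792171 (U = -9 + (-246 - 1374)*(-867 + 378) = -9 - 1620*(-489) = -9 + 792180 = 792171)
(U + q) - 1647 = (792171 + 731) - 1647 = 792902 - 1647 = 791255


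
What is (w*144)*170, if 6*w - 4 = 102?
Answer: 432480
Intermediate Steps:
w = 53/3 (w = ⅔ + (⅙)*102 = ⅔ + 17 = 53/3 ≈ 17.667)
(w*144)*170 = ((53/3)*144)*170 = 2544*170 = 432480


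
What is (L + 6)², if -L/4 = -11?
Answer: 2500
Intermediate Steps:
L = 44 (L = -4*(-11) = 44)
(L + 6)² = (44 + 6)² = 50² = 2500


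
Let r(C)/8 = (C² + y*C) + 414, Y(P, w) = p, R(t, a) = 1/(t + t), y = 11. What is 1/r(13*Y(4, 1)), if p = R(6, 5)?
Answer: 18/61501 ≈ 0.00029268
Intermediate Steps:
R(t, a) = 1/(2*t)
p = 1/12 (p = (½)/6 = (½)*(⅙) = 1/12 ≈ 0.083333)
Y(P, w) = 1/12
r(C) = 3312 + 8*C² + 88*C (r(C) = 8*((C² + 11*C) + 414) = 8*(414 + C² + 11*C) = 3312 + 8*C² + 88*C)
1/r(13*Y(4, 1)) = 1/(3312 + 8*(13*(1/12))² + 88*(13*(1/12))) = 1/(3312 + 8*(13/12)² + 88*(13/12)) = 1/(3312 + 8*(169/144) + 286/3) = 1/(3312 + 169/18 + 286/3) = 1/(61501/18) = 18/61501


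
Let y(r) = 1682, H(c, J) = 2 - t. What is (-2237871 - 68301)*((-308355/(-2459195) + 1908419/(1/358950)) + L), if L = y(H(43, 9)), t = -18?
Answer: -777002378389588092026868/491839 ≈ -1.5798e+18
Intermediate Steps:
H(c, J) = 20 (H(c, J) = 2 - 1*(-18) = 2 + 18 = 20)
L = 1682
(-2237871 - 68301)*((-308355/(-2459195) + 1908419/(1/358950)) + L) = (-2237871 - 68301)*((-308355/(-2459195) + 1908419/(1/358950)) + 1682) = -2306172*((-308355*(-1/2459195) + 1908419/(1/358950)) + 1682) = -2306172*((61671/491839 + 1908419*358950) + 1682) = -2306172*((61671/491839 + 685027000050) + 1682) = -2306172*(336922994677653621/491839 + 1682) = -2306172*336922995504926819/491839 = -777002378389588092026868/491839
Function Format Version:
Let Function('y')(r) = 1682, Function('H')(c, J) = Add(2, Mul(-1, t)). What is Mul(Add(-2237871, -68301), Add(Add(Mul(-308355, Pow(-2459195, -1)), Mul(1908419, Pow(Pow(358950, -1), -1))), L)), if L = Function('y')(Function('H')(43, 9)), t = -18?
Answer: Rational(-777002378389588092026868, 491839) ≈ -1.5798e+18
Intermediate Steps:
Function('H')(c, J) = 20 (Function('H')(c, J) = Add(2, Mul(-1, -18)) = Add(2, 18) = 20)
L = 1682
Mul(Add(-2237871, -68301), Add(Add(Mul(-308355, Pow(-2459195, -1)), Mul(1908419, Pow(Pow(358950, -1), -1))), L)) = Mul(Add(-2237871, -68301), Add(Add(Mul(-308355, Pow(-2459195, -1)), Mul(1908419, Pow(Pow(358950, -1), -1))), 1682)) = Mul(-2306172, Add(Add(Mul(-308355, Rational(-1, 2459195)), Mul(1908419, Pow(Rational(1, 358950), -1))), 1682)) = Mul(-2306172, Add(Add(Rational(61671, 491839), Mul(1908419, 358950)), 1682)) = Mul(-2306172, Add(Add(Rational(61671, 491839), 685027000050), 1682)) = Mul(-2306172, Add(Rational(336922994677653621, 491839), 1682)) = Mul(-2306172, Rational(336922995504926819, 491839)) = Rational(-777002378389588092026868, 491839)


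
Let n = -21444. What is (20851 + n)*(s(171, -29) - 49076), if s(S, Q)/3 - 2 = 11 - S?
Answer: 29383150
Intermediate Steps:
s(S, Q) = 39 - 3*S (s(S, Q) = 6 + 3*(11 - S) = 6 + (33 - 3*S) = 39 - 3*S)
(20851 + n)*(s(171, -29) - 49076) = (20851 - 21444)*((39 - 3*171) - 49076) = -593*((39 - 513) - 49076) = -593*(-474 - 49076) = -593*(-49550) = 29383150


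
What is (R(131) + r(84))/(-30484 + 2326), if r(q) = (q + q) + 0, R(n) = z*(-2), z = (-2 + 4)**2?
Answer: -80/14079 ≈ -0.0056822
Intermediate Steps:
z = 4 (z = 2**2 = 4)
R(n) = -8 (R(n) = 4*(-2) = -8)
r(q) = 2*q (r(q) = 2*q + 0 = 2*q)
(R(131) + r(84))/(-30484 + 2326) = (-8 + 2*84)/(-30484 + 2326) = (-8 + 168)/(-28158) = 160*(-1/28158) = -80/14079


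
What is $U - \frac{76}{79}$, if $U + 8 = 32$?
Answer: $\frac{1820}{79} \approx 23.038$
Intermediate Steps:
$U = 24$ ($U = -8 + 32 = 24$)
$U - \frac{76}{79} = 24 - \frac{76}{79} = \frac{1820}{79}$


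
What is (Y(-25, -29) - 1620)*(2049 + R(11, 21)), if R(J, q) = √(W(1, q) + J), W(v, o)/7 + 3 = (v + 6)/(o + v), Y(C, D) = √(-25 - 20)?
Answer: -9*(540 - I*√5)*(15026 + I*√418)/22 ≈ -3.3194e+6 + 9228.6*I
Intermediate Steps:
Y(C, D) = 3*I*√5 (Y(C, D) = √(-45) = 3*I*√5)
W(v, o) = -21 + 7*(6 + v)/(o + v) (W(v, o) = -21 + 7*((v + 6)/(o + v)) = -21 + 7*((6 + v)/(o + v)) = -21 + 7*(6 + v)/(o + v))
R(J, q) = √(J + 7*(4 - 3*q)/(1 + q)) (R(J, q) = √(7*(6 - 3*q - 2*1)/(q + 1) + J) = √(7*(6 - 3*q - 2)/(1 + q) + J) = √(7*(4 - 3*q)/(1 + q) + J) = √(J + 7*(4 - 3*q)/(1 + q)))
(Y(-25, -29) - 1620)*(2049 + R(11, 21)) = (3*I*√5 - 1620)*(2049 + √((28 - 21*21 + 11*(1 + 21))/(1 + 21))) = (-1620 + 3*I*√5)*(2049 + √((28 - 441 + 11*22)/22)) = (-1620 + 3*I*√5)*(2049 + √((28 - 441 + 242)/22)) = (-1620 + 3*I*√5)*(2049 + √((1/22)*(-171))) = (-1620 + 3*I*√5)*(2049 + √(-171/22)) = (-1620 + 3*I*√5)*(2049 + 3*I*√418/22)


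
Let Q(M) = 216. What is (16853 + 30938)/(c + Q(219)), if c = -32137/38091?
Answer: 1820406981/8195519 ≈ 222.12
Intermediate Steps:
c = -32137/38091 (c = -32137*1/38091 = -32137/38091 ≈ -0.84369)
(16853 + 30938)/(c + Q(219)) = (16853 + 30938)/(-32137/38091 + 216) = 47791/(8195519/38091) = 47791*(38091/8195519) = 1820406981/8195519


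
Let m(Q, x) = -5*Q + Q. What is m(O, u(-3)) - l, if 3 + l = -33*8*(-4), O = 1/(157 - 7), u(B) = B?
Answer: -78977/75 ≈ -1053.0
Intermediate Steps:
O = 1/150 ≈ 0.0066667
m(Q, x) = -4*Q
l = 1053 (l = -3 - 33*8*(-4) = -3 - 264*(-4) = -3 + 1056 = 1053)
m(O, u(-3)) - l = -4*1/150 - 1*1053 = -2/75 - 1053 = -78977/75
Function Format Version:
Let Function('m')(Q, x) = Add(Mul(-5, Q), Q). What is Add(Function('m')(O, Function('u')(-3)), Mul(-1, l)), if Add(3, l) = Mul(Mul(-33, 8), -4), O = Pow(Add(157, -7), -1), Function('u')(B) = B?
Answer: Rational(-78977, 75) ≈ -1053.0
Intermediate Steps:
O = Rational(1, 150) (O = Pow(150, -1) = Rational(1, 150) ≈ 0.0066667)
Function('m')(Q, x) = Mul(-4, Q)
l = 1053 (l = Add(-3, Mul(Mul(-33, 8), -4)) = Add(-3, Mul(-264, -4)) = Add(-3, 1056) = 1053)
Add(Function('m')(O, Function('u')(-3)), Mul(-1, l)) = Add(Mul(-4, Rational(1, 150)), Mul(-1, 1053)) = Add(Rational(-2, 75), -1053) = Rational(-78977, 75)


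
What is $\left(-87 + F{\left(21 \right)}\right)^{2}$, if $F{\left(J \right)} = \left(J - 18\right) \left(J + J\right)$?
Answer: $1521$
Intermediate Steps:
$F{\left(J \right)} = 2 J \left(-18 + J\right)$ ($F{\left(J \right)} = \left(-18 + J\right) 2 J = 2 J \left(-18 + J\right)$)
$\left(-87 + F{\left(21 \right)}\right)^{2} = \left(-87 + 2 \cdot 21 \left(-18 + 21\right)\right)^{2} = \left(-87 + 2 \cdot 21 \cdot 3\right)^{2} = \left(-87 + 126\right)^{2} = 39^{2} = 1521$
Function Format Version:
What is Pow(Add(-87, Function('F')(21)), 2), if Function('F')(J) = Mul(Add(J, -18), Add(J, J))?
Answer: 1521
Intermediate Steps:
Function('F')(J) = Mul(2, J, Add(-18, J)) (Function('F')(J) = Mul(Add(-18, J), Mul(2, J)) = Mul(2, J, Add(-18, J)))
Pow(Add(-87, Function('F')(21)), 2) = Pow(Add(-87, Mul(2, 21, Add(-18, 21))), 2) = Pow(Add(-87, Mul(2, 21, 3)), 2) = Pow(Add(-87, 126), 2) = Pow(39, 2) = 1521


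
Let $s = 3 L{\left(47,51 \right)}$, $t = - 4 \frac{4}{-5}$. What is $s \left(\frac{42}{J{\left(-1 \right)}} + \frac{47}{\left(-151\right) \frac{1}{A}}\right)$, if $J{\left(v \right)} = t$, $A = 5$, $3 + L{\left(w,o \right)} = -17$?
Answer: $- \frac{209625}{302} \approx -694.12$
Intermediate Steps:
$L{\left(w,o \right)} = -20$ ($L{\left(w,o \right)} = -3 - 17 = -20$)
$t = \frac{16}{5}$ ($t = - 4 \cdot 4 \left(- \frac{1}{5}\right) = \left(-4\right) \left(- \frac{4}{5}\right) = \frac{16}{5} \approx 3.2$)
$J{\left(v \right)} = \frac{16}{5}$
$s = -60$ ($s = 3 \left(-20\right) = -60$)
$s \left(\frac{42}{J{\left(-1 \right)}} + \frac{47}{\left(-151\right) \frac{1}{A}}\right) = - 60 \left(\frac{42}{\frac{16}{5}} + \frac{47}{\left(-151\right) \frac{1}{5}}\right) = - 60 \left(42 \cdot \frac{5}{16} + \frac{47}{\left(-151\right) \frac{1}{5}}\right) = - 60 \left(\frac{105}{8} + \frac{47}{- \frac{151}{5}}\right) = - 60 \left(\frac{105}{8} + 47 \left(- \frac{5}{151}\right)\right) = - 60 \left(\frac{105}{8} - \frac{235}{151}\right) = \left(-60\right) \frac{13975}{1208} = - \frac{209625}{302}$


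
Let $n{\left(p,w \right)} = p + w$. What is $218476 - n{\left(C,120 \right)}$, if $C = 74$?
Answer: $218282$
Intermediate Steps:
$218476 - n{\left(C,120 \right)} = 218476 - \left(74 + 120\right) = 218476 - 194 = 218282$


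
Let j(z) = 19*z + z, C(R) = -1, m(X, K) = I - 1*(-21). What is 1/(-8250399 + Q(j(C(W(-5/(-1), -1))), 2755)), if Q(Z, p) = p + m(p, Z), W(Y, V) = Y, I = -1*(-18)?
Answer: -1/8247605 ≈ -1.2125e-7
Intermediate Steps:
I = 18
m(X, K) = 39 (m(X, K) = 18 - 1*(-21) = 18 + 21 = 39)
j(z) = 20*z
Q(Z, p) = 39 + p (Q(Z, p) = p + 39 = 39 + p)
1/(-8250399 + Q(j(C(W(-5/(-1), -1))), 2755)) = 1/(-8250399 + (39 + 2755)) = 1/(-8250399 + 2794) = 1/(-8247605) = -1/8247605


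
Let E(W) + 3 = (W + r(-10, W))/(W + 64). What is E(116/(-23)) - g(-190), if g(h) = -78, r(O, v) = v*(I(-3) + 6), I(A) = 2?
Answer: 8388/113 ≈ 74.230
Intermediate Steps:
r(O, v) = 8*v (r(O, v) = v*(2 + 6) = v*8 = 8*v)
E(W) = -3 + 9*W/(64 + W) (E(W) = -3 + (W + 8*W)/(W + 64) = -3 + (9*W)/(64 + W) = -3 + 9*W/(64 + W))
E(116/(-23)) - g(-190) = 6*(-32 + 116/(-23))/(64 + 116/(-23)) - 1*(-78) = 6*(-32 + 116*(-1/23))/(64 + 116*(-1/23)) + 78 = 6*(-32 - 116/23)/(64 - 116/23) + 78 = 6*(-852/23)/(1356/23) + 78 = 6*(23/1356)*(-852/23) + 78 = -426/113 + 78 = 8388/113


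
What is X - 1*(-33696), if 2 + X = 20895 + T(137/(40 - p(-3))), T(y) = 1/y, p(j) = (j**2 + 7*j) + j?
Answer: 7478748/137 ≈ 54589.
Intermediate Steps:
p(j) = j**2 + 8*j
X = 2862396/137 (X = -2 + (20895 + 1/(137/(40 - (-3)*(8 - 3)))) = -2 + (20895 + 1/(137/(40 - (-3)*5))) = -2 + (20895 + 1/(137/(40 - 1*(-15)))) = -2 + (20895 + 1/(137/(40 + 15))) = -2 + (20895 + 1/(137/55)) = -2 + (20895 + 55/137) = -2 + 2862670/137 = 2862396/137 ≈ 20893.)
X - 1*(-33696) = 2862396/137 - 1*(-33696) = 2862396/137 + 33696 = 7478748/137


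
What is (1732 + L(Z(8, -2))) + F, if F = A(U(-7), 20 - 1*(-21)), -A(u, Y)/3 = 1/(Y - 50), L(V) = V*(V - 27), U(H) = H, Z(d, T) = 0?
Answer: 5197/3 ≈ 1732.3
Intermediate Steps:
L(V) = V*(-27 + V)
A(u, Y) = -3/(-50 + Y) (A(u, Y) = -3/(Y - 50) = -3/(-50 + Y))
F = ⅓ (F = -3/(-50 + (20 - 1*(-21))) = -3/(-50 + (20 + 21)) = -3/(-50 + 41) = -3/(-9) = -3*(-⅑) = ⅓ ≈ 0.33333)
(1732 + L(Z(8, -2))) + F = (1732 + 0*(-27 + 0)) + ⅓ = (1732 + 0*(-27)) + ⅓ = (1732 + 0) + ⅓ = 1732 + ⅓ = 5197/3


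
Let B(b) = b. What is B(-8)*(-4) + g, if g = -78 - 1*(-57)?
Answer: 11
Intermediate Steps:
g = -21 (g = -78 + 57 = -21)
B(-8)*(-4) + g = -8*(-4) - 21 = 32 - 21 = 11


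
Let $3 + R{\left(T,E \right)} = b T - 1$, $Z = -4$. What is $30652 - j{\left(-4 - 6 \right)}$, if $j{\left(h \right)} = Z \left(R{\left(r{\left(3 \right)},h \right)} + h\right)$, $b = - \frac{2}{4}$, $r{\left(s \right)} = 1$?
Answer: $30594$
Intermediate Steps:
$b = - \frac{1}{2}$ ($b = \left(-2\right) \frac{1}{4} = - \frac{1}{2} \approx -0.5$)
$R{\left(T,E \right)} = -4 - \frac{T}{2}$ ($R{\left(T,E \right)} = -3 - \left(1 + \frac{T}{2}\right) = -4 - \frac{T}{2}$)
$j{\left(h \right)} = 18 - 4 h$ ($j{\left(h \right)} = - 4 \left(\left(-4 - \frac{1}{2}\right) + h\right) = - 4 \left(- \frac{9}{2} + h\right) = 18 - 4 h$)
$30652 - j{\left(-4 - 6 \right)} = 30652 - \left(18 - 4 \left(-4 - 6\right)\right) = 30652 - \left(18 - -40\right) = 30652 - \left(18 + 40\right) = 30652 - 58 = 30594$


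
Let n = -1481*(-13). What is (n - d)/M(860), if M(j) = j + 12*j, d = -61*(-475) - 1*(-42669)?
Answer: -52391/11180 ≈ -4.6861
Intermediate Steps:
n = 19253
d = 71644 (d = 28975 + 42669 = 71644)
M(j) = 13*j
(n - d)/M(860) = (19253 - 1*71644)/((13*860)) = (19253 - 71644)/11180 = -52391*1/11180 = -52391/11180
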